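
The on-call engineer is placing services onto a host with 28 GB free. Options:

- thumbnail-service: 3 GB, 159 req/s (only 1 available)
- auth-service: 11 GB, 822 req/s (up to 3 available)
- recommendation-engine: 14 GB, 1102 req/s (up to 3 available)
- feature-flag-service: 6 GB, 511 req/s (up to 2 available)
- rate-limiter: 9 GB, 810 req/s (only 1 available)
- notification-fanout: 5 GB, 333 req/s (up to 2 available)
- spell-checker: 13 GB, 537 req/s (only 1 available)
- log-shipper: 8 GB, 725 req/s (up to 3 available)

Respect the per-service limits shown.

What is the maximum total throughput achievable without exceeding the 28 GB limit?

2472

By throughput per GB: log-shipper 90.62, rate-limiter 90.00, feature-flag-service 85.17 lead.
The ratio heuristic lands on thumbnail-service + 3×log-shipper (2334) but leaves 1 GB idle.
The 11 GB tied up in thumbnail-service and log-shipper is better spent on 2×feature-flag-service — total rises to 2472 (28 GB).
No other feasible combination exceeds 2472.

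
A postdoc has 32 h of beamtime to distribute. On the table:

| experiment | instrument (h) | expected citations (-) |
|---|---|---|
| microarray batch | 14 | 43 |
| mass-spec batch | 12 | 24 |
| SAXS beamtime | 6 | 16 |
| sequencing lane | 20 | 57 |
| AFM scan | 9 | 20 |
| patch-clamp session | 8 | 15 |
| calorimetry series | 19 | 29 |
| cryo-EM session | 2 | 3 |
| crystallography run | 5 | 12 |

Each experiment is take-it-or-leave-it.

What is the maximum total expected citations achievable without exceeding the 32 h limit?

85

Greedy by ratio would take microarray batch + SAXS beamtime + cryo-EM session + crystallography run: 27 h used, total 74.
Dropping microarray batch and cryo-EM session frees 16 h; slotting in sequencing lane (20 h) lifts the total to 85 at 31 h.
The closest alternative, microarray batch + mass-spec batch + SAXS beamtime, reaches only 83.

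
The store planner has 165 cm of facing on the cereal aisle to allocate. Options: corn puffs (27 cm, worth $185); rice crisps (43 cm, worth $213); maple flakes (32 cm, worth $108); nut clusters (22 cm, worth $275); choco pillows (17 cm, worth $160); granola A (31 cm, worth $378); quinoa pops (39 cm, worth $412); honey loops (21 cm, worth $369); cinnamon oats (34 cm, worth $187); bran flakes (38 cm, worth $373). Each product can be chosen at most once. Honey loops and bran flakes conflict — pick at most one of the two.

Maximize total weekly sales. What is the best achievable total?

1781

Nut clusters + choco pillows + granola A + quinoa pops + honey loops + cinnamon oats uses 164 of the 165 cm and totals 1781.
Nothing else feasible within 165 cm beats 1781.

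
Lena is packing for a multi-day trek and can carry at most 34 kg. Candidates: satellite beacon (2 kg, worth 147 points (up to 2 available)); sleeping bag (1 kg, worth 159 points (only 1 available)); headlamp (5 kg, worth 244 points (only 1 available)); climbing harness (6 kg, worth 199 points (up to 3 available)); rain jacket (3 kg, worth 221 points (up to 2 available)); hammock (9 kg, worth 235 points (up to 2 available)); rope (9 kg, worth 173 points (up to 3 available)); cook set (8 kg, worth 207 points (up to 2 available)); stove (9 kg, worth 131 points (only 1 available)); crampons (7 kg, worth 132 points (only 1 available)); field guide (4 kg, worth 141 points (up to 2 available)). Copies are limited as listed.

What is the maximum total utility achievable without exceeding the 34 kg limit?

Ranking by ratio (utility/kg): sleeping bag 159.00, rain jacket 73.67, satellite beacon 73.50, headlamp 48.80.
A density-first pass picks 2×satellite beacon + sleeping bag + headlamp + climbing harness + 2×rain jacket + 2×field guide — 1620 at 30 kg.
The 8 kg tied up in 2×field guide is better spent on 2×climbing harness — total rises to 1736 (34 kg).

1736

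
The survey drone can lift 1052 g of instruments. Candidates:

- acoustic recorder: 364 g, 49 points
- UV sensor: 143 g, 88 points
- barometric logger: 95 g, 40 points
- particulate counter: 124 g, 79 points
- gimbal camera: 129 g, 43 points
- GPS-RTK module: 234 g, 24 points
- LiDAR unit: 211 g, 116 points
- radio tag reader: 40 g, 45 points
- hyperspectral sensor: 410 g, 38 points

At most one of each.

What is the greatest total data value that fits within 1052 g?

The ratio ordering already packs tightly: UV sensor + barometric logger + particulate counter + gimbal camera + GPS-RTK module + LiDAR unit + radio tag reader, 976 g, 435.
Runner-up acoustic recorder + UV sensor + particulate counter + gimbal camera + LiDAR unit + radio tag reader tops out at 420.

435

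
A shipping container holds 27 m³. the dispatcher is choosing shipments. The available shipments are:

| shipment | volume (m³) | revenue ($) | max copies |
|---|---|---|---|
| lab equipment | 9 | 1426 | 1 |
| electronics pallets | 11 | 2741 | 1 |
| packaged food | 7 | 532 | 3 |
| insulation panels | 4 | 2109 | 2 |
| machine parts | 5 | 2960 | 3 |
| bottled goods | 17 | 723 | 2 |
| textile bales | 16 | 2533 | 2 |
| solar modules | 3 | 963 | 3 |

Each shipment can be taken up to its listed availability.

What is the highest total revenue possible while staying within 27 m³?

Best packing: 2×insulation panels + 3×machine parts + solar modules — 26 m³, 14061 total.

14061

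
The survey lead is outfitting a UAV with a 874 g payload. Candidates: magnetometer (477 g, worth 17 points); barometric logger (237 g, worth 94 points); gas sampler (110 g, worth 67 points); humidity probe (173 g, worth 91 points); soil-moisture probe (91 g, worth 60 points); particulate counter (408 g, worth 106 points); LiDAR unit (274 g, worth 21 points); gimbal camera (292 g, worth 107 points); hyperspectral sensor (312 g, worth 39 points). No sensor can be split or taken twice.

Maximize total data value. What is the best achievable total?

359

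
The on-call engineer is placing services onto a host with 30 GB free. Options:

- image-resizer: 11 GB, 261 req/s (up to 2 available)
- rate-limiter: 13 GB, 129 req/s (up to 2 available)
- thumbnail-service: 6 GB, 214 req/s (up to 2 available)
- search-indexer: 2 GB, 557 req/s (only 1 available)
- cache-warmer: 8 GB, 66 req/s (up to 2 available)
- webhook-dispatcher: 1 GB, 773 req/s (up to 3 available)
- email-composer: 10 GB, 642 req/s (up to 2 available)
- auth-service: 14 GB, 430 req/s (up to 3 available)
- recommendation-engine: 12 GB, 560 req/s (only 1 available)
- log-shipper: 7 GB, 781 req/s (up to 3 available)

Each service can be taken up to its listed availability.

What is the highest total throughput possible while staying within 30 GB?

By throughput per GB: webhook-dispatcher 773.00, search-indexer 278.50, log-shipper 111.57, email-composer 64.20 lead.
Best packing: search-indexer + 3×webhook-dispatcher + 3×log-shipper — 26 GB, 5219 total.
Nothing else within 30 GB beats 5219.

5219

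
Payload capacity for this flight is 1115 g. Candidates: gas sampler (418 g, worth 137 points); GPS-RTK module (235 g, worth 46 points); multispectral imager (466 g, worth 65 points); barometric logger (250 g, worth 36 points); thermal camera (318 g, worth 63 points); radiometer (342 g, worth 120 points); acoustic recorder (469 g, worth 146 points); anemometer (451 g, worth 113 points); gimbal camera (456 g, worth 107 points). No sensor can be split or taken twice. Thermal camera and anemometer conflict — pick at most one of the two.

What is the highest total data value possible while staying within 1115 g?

320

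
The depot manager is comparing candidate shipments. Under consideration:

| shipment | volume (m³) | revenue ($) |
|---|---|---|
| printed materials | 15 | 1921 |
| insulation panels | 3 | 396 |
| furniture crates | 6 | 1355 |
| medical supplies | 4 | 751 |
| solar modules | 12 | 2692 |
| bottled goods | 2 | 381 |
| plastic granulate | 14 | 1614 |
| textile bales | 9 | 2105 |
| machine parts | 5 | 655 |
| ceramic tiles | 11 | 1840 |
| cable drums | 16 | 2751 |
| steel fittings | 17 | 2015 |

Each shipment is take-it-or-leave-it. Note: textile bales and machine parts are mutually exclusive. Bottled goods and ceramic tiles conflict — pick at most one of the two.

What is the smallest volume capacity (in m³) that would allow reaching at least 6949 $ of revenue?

33

Minimise m³ subject to total revenue ≥ 6949.
furniture crates + medical supplies + solar modules + bottled goods + textile bales reaches 7284 using 33 m³.
No combination under 33 m³ hits 6949.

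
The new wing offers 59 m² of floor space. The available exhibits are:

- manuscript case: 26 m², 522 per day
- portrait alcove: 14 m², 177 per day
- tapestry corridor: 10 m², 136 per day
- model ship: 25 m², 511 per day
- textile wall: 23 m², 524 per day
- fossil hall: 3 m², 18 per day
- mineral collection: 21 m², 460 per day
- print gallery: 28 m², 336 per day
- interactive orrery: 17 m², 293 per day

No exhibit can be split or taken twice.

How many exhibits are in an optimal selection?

3

Best achievable expected visitors is 1182.
For example manuscript case + tapestry corridor + textile wall achieves it, using 59 m².
All optima have 3 exhibits.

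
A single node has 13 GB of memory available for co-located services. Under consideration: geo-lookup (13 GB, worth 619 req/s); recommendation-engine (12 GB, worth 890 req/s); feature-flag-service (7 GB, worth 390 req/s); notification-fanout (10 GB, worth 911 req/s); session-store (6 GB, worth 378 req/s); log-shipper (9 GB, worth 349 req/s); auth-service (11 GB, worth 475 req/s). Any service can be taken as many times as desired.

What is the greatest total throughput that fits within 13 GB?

911

Ranking by ratio (throughput/GB): notification-fanout 91.10, recommendation-engine 74.17, session-store 63.00.
Taking notification-fanout: 10 GB used, 911 in throughput.
No other feasible combination exceeds 911.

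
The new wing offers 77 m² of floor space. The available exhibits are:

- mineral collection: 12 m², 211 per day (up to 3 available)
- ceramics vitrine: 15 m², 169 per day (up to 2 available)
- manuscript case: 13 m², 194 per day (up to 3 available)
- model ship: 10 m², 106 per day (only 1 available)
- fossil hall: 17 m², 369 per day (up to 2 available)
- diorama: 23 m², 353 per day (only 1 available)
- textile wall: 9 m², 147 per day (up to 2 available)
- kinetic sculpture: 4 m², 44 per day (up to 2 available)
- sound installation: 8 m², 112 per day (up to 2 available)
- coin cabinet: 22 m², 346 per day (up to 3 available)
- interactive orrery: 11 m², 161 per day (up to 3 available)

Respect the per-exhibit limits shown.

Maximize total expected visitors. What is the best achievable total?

Taking the top-ratio exhibits first gives 3×mineral collection + 2×fossil hall + kinetic sculpture for 1415 (74 m²).
Dropping mineral collection and kinetic sculpture frees 16 m²; slotting in 2×textile wall (18 m²) lifts the total to 1454 at 76 m².

1454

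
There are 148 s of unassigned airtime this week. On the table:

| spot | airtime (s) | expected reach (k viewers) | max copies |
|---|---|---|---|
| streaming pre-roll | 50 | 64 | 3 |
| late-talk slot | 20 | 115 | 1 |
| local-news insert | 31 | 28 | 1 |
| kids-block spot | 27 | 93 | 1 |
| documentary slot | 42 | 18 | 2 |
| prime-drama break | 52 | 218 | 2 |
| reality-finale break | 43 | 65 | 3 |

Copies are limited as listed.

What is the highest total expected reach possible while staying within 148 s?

By expected reach per s: late-talk slot 5.75, prime-drama break 4.19, kids-block spot 3.44 lead.
Taking late-talk slot + 2×prime-drama break: 124 s used, 551 in expected reach.
That's the maximum — no swap from here does better than 551.

551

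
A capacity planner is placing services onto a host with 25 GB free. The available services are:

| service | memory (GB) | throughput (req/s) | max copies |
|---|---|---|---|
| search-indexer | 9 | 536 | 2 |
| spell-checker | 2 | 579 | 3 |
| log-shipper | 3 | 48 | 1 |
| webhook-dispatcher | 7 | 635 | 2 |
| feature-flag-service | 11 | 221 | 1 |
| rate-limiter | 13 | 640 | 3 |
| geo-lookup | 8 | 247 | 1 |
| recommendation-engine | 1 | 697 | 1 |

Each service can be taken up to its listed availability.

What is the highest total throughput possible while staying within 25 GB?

Best packing: 3×spell-checker + log-shipper + 2×webhook-dispatcher + recommendation-engine — 24 GB, 3752 total.

3752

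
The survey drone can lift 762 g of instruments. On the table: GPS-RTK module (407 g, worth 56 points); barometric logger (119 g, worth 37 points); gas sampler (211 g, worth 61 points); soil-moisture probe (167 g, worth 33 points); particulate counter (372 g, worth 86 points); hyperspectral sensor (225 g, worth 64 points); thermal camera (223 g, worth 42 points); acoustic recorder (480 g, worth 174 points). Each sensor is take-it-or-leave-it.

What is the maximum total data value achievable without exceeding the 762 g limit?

The ratio heuristic lands on barometric logger + acoustic recorder (211) but leaves 163 g idle.
The 119 g tied up in barometric logger is better spent on hyperspectral sensor — total rises to 238 (705 g).
Nothing else within 762 g beats 238.

238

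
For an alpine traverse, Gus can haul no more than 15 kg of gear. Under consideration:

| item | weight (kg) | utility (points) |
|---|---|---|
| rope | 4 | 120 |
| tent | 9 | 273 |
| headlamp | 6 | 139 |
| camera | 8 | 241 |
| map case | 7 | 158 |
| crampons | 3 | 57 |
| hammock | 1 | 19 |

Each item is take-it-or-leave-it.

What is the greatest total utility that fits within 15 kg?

By utility per kg: tent 30.33, camera 30.12, rope 30.00 lead.
Greedy by ratio would take rope + tent + hammock: 14 kg used, total 412.
Dropping tent and hammock frees 10 kg; slotting in camera + crampons (11 kg) lifts the total to 418 at 15 kg.
The closest alternative, tent + headlamp, reaches only 412.

418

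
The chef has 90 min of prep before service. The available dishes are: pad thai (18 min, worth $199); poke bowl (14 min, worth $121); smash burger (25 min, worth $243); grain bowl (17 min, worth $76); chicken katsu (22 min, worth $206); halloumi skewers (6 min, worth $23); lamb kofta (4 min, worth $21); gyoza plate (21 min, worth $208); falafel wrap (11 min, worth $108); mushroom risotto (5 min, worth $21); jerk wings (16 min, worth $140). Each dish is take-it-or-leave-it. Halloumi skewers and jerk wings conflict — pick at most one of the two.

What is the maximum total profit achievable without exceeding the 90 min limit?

By profit per min: pad thai 11.06, gyoza plate 9.90, falafel wrap 9.82, smash burger 9.72 lead.
Best packing: pad thai + poke bowl + smash burger + gyoza plate + falafel wrap — 89 min, 879 total.
An exhaustive check of the 2048 subsets confirms 879.

879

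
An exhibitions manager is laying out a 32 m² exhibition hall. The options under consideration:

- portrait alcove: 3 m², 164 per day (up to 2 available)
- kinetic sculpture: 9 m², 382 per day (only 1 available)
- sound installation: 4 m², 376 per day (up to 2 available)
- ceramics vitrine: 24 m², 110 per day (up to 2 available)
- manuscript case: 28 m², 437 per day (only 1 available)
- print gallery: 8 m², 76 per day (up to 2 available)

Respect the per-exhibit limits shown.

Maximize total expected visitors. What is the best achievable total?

Best packing: 2×portrait alcove + kinetic sculpture + 2×sound installation + print gallery — 31 m², 1538 total.

1538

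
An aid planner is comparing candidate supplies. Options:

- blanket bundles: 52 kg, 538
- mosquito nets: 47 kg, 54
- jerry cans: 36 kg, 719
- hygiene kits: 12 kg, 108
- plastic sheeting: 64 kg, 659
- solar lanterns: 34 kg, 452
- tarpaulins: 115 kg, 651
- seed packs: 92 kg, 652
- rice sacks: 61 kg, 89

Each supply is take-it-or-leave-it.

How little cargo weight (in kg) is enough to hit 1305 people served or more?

100

Need the lightest bundle worth ≥ 1305.
blanket bundles + jerry cans + hygiene kits: 1365 people served at 100 kg.
No combination under 100 kg hits 1305.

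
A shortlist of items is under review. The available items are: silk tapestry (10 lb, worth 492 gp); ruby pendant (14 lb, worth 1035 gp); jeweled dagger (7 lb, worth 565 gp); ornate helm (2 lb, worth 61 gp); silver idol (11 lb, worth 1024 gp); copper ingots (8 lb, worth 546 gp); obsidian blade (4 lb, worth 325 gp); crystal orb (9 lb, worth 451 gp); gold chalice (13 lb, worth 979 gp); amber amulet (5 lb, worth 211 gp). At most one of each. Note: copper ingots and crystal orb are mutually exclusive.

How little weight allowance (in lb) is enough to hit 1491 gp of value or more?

18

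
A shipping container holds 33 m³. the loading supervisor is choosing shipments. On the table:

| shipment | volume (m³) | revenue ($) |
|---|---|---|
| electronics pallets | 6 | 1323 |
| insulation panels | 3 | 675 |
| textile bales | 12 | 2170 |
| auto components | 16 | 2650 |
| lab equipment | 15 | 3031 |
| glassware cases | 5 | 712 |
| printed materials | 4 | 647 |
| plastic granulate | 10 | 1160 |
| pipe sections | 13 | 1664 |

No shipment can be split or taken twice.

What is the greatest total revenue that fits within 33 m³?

Taking the top-ratio shipments first gives electronics pallets + insulation panels + lab equipment + glassware cases + printed materials for 6388 (33 m³).
Replace insulation panels and glassware cases and printed materials with textile bales: the trade gains 136 net, giving 6524 at 33 m³.

6524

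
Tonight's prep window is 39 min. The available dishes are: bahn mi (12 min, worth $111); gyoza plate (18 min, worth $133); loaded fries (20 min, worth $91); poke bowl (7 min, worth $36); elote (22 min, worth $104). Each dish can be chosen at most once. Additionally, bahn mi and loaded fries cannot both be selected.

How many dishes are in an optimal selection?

Optimal total is 280.
For example bahn mi + gyoza plate + poke bowl achieves it, using 37 min.
Any selection reaching 280 contains exactly 3 dishes.

3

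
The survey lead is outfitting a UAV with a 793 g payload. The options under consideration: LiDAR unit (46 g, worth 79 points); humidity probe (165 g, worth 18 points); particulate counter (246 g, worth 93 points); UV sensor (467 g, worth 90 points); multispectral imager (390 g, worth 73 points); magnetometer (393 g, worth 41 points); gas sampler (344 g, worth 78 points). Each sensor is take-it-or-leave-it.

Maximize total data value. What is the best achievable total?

Greedy by ratio would take LiDAR unit + particulate counter + gas sampler: 636 g used, total 250.
The 344 g tied up in gas sampler is better spent on UV sensor — total rises to 262 (759 g).
No other feasible combination exceeds 262.

262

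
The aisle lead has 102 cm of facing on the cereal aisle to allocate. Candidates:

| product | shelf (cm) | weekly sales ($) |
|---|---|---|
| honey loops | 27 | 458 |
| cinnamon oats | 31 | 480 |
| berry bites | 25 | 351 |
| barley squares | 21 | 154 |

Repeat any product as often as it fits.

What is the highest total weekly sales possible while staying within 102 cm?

Ranking by ratio (weekly sales/cm): honey loops 16.96, cinnamon oats 15.48, berry bites 14.04.
The ratio ordering already packs tightly: 3×honey loops + barley squares, 102 cm, 1528.

1528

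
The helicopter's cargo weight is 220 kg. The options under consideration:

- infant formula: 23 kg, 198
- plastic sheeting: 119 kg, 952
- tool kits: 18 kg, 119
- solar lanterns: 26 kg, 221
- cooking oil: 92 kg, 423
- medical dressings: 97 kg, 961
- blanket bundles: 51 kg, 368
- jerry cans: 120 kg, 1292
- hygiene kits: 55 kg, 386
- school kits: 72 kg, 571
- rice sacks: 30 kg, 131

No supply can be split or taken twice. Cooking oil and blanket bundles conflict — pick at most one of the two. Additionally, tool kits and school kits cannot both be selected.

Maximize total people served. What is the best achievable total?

Density check — jerry cans 10.77, medical dressings 9.91, infant formula 8.61 are the best per kg.
Medical dressings + jerry cans uses 217 of the 220 kg and totals 2253.

2253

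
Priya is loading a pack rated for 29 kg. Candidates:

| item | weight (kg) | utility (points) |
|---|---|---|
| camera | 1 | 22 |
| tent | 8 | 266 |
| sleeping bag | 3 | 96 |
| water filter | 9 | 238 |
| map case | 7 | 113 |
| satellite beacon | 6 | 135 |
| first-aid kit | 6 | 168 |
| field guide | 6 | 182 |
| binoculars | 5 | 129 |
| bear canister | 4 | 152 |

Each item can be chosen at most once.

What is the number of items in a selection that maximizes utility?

Best achievable utility is 897.
tent + first-aid kit + field guide + binoculars + bear canister hits 897 at 29 kg.
Every optimal selection uses 5 items.

5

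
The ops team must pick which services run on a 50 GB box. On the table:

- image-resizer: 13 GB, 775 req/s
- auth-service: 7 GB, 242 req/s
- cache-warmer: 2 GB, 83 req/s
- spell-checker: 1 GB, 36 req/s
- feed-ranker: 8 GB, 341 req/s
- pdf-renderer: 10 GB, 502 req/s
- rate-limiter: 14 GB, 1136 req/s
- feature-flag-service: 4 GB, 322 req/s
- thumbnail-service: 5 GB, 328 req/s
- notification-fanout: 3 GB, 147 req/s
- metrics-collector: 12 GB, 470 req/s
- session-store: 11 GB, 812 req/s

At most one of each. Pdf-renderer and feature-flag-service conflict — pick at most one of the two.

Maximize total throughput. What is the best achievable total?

3520

By throughput per GB: rate-limiter 81.14, feature-flag-service 80.50, session-store 73.82 lead.
Best packing: image-resizer + rate-limiter + feature-flag-service + thumbnail-service + notification-fanout + session-store — 50 GB, 3520 total.
Runner-up image-resizer + cache-warmer + spell-checker + rate-limiter + feature-flag-service + thumbnail-service + session-store tops out at 3492.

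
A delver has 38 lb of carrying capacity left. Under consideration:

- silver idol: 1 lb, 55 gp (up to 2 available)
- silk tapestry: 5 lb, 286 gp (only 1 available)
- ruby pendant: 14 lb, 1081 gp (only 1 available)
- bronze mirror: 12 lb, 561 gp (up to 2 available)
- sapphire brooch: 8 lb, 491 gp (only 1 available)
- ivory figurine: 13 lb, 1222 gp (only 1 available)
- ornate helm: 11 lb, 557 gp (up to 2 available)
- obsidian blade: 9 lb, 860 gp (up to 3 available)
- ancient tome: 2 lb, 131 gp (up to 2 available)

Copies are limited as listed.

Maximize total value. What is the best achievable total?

Density check — obsidian blade 95.56, ivory figurine 94.00, ruby pendant 77.21 are the best per lb.
Greedy by ratio would take 2×silver idol + silk tapestry + 3×obsidian blade + 2×ancient tome: 38 lb used, total 3238.
Dropping 2×silver idol and obsidian blade and ancient tome frees 13 lb; slotting in ivory figurine (13 lb) lifts the total to 3359 at 38 lb.
Nothing else within 38 lb beats 3359.

3359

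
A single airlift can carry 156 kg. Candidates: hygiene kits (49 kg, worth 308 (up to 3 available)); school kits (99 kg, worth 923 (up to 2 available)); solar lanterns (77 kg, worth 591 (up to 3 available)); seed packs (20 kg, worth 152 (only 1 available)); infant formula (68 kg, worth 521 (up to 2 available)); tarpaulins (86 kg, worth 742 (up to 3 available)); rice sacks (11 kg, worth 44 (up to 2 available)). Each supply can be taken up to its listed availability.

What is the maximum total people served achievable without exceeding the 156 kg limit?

1263

A density-first pass picks school kits + seed packs + 2×rice sacks — 1163 at 141 kg.
But infant formula + tarpaulins fits in 154 kg and reaches 1263.
Nothing else within 156 kg beats 1263.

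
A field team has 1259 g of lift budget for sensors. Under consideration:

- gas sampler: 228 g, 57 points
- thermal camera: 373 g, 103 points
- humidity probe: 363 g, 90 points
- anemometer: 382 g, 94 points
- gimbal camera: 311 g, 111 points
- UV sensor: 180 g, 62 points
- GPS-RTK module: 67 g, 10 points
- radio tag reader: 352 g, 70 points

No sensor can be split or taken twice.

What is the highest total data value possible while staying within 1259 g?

By data value per g: gimbal camera 0.36, UV sensor 0.34, thermal camera 0.28, gas sampler 0.25 lead.
A density-first pass picks gas sampler + thermal camera + gimbal camera + UV sensor + GPS-RTK module — 343 at 1159 g.
The 295 g tied up in gas sampler and GPS-RTK module is better spent on anemometer — total rises to 370 (1246 g).
Runner-up thermal camera + humidity probe + gimbal camera + UV sensor tops out at 366.

370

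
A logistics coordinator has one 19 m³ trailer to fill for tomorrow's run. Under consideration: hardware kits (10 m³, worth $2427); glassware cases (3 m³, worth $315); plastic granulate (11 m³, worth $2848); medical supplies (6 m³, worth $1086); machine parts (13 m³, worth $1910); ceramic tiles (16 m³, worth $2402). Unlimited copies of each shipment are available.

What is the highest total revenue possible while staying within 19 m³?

Ranking by ratio (revenue/m³): plastic granulate 258.91, hardware kits 242.70, medical supplies 181.00, ceramic tiles 150.12.
Taking plastic granulate + medical supplies: 17 m³ used, 3934 in revenue.
That's the maximum — no swap from here does better than 3934.

3934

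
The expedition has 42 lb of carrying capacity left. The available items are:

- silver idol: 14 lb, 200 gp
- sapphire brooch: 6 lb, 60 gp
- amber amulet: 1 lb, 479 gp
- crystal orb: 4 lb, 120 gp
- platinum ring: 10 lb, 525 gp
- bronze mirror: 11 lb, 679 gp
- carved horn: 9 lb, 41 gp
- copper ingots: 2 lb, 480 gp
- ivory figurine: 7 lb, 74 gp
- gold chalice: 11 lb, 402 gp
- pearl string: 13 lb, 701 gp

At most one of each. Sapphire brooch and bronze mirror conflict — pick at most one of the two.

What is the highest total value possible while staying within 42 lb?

2984

The ratio ordering already packs tightly: amber amulet + crystal orb + platinum ring + bronze mirror + copper ingots + pearl string, 41 lb, 2984.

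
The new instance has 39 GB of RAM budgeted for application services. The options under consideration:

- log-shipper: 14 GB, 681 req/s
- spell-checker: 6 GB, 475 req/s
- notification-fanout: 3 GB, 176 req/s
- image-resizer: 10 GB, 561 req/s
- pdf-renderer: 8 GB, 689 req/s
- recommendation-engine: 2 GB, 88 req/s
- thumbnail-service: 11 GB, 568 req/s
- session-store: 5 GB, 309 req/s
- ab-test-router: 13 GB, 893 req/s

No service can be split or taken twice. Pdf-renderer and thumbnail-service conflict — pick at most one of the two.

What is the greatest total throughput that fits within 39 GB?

2706

Ranking by ratio (throughput/GB): pdf-renderer 86.12, spell-checker 79.17, ab-test-router 68.69, session-store 61.80.
Taking the top-ratio services first gives spell-checker + notification-fanout + pdf-renderer + recommendation-engine + session-store + ab-test-router for 2630 (37 GB).
The 8 GB tied up in notification-fanout and session-store is better spent on image-resizer — total rises to 2706 (39 GB).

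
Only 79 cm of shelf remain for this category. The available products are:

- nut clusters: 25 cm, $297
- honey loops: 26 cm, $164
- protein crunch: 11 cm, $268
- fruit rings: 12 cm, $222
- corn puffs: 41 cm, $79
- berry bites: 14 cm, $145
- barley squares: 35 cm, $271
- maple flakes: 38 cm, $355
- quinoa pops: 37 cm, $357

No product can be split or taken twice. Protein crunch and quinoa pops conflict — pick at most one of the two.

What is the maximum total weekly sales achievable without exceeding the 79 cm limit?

990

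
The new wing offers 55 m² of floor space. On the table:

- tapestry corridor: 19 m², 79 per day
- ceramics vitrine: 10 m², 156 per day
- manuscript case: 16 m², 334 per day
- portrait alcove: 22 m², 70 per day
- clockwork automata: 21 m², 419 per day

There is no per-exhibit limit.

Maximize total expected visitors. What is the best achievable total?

The ratio heuristic lands on 3×manuscript case (1002) but leaves 7 m² idle.
The 16 m² tied up in manuscript case is better spent on clockwork automata — total rises to 1087 (53 m²).

1087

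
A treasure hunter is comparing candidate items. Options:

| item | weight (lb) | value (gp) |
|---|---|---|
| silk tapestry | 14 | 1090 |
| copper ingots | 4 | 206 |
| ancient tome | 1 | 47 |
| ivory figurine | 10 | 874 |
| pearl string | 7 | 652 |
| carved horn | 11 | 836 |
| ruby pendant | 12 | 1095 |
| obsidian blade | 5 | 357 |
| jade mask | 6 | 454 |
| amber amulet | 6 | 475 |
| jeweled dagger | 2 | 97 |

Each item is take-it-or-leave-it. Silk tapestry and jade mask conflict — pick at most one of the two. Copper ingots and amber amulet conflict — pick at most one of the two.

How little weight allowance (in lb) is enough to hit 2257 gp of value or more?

Look for the lowest-weight combination reaching 2257.
ancient tome + pearl string + ruby pendant + amber amulet reaches 2269 using 26 lb.
Below 26 lb the best achievable stays under 2257.

26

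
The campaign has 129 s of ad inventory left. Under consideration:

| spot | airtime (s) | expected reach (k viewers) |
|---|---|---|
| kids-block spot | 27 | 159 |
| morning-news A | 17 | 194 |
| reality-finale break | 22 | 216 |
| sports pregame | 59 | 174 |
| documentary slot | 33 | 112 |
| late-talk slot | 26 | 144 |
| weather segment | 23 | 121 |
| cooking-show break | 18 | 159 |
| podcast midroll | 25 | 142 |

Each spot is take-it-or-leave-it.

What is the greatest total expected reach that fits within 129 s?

Taking the top-ratio spots first gives kids-block spot + morning-news A + reality-finale break + cooking-show break + podcast midroll for 870 (109 s).
The 25 s tied up in podcast midroll is better spent on late-talk slot — total rises to 872 (110 s).
The closest alternative, kids-block spot + morning-news A + reality-finale break + cooking-show break + podcast midroll, reaches only 870.

872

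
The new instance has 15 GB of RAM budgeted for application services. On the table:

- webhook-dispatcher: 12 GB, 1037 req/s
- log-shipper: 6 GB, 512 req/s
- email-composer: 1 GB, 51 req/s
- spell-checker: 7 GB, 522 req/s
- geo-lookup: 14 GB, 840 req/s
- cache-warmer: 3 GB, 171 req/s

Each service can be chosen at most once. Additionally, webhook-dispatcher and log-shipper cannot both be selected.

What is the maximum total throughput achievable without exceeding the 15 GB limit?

Best packing: webhook-dispatcher + cache-warmer — 15 GB, 1208 total.

1208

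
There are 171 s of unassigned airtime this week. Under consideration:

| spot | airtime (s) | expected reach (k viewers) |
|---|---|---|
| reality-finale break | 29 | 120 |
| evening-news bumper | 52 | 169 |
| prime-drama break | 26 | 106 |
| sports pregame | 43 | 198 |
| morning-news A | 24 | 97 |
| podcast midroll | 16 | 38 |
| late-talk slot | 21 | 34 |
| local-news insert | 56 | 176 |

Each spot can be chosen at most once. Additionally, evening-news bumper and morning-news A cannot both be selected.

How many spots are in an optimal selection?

5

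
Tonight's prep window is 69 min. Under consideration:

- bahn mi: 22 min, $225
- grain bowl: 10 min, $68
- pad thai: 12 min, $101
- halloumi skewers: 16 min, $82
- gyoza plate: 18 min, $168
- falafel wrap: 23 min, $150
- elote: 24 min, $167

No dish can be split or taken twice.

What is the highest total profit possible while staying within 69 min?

576

The ratio heuristic lands on bahn mi + grain bowl + pad thai + gyoza plate (562) but leaves 7 min idle.
Replace grain bowl with halloumi skewers: the trade gains 14 net, giving 576 at 68 min.
The closest alternative, bahn mi + grain bowl + pad thai + gyoza plate, reaches only 562.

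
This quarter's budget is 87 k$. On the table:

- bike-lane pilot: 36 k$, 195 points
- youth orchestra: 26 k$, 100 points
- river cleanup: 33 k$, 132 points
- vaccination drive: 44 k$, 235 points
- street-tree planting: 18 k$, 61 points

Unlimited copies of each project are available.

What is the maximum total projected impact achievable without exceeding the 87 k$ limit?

Ranking by ratio (projected impact/k$): bike-lane pilot 5.42, vaccination drive 5.34, river cleanup 4.00, youth orchestra 3.85.
The ratio heuristic lands on 2×bike-lane pilot (390) but leaves 15 k$ idle.
Replace bike-lane pilot with vaccination drive: the trade gains 40 net, giving 430 at 80 k$.
No other feasible combination exceeds 430.

430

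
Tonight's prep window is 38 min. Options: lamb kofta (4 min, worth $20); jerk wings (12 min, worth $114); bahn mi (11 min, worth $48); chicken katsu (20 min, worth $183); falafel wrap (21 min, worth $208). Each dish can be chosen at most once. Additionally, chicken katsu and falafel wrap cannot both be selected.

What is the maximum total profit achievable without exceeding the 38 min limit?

342

Ranking by ratio (profit/min): falafel wrap 9.90, jerk wings 9.50, chicken katsu 9.15.
Best packing: lamb kofta + jerk wings + falafel wrap — 37 min, 342 total.
Next best is jerk wings + falafel wrap at 322 (33 min) — short by 20.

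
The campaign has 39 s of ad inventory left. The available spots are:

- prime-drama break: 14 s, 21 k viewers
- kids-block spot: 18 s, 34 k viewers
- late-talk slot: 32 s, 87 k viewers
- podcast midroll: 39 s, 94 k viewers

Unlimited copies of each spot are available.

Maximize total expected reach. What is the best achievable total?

94

A density-first pass picks late-talk slot — 87 at 32 s.
The 32 s tied up in late-talk slot is better spent on podcast midroll — total rises to 94 (39 s).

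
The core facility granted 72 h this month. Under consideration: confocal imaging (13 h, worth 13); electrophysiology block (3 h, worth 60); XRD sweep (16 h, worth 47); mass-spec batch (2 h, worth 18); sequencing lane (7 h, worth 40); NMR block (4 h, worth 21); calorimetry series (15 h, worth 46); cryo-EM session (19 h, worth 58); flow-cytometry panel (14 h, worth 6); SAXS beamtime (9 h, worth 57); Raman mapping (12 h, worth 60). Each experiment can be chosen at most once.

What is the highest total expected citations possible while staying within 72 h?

361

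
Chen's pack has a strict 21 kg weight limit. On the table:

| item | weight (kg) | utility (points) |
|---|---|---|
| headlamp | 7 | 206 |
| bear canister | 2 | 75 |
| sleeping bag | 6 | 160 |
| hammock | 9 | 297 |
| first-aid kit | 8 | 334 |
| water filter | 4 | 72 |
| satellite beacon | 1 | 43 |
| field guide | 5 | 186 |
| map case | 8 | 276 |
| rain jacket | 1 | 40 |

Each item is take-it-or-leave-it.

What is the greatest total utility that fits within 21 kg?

Taking the top-ratio items first gives bear canister + first-aid kit + water filter + satellite beacon + field guide + rain jacket for 750 (21 kg).
Reworking the packing: first-aid kit + field guide + map case uses 21 kg and improves the total to 796.
The closest alternative, bear canister + hammock + first-aid kit + satellite beacon + rain jacket, reaches only 789.

796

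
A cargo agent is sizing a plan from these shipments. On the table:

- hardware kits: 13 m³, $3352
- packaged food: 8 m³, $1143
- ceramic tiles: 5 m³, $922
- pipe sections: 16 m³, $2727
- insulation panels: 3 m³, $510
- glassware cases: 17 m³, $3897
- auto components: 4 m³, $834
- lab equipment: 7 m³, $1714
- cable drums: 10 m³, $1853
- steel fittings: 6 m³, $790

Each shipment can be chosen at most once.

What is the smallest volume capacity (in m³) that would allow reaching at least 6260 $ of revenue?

Need the lightest bundle worth ≥ 6260.
hardware kits + insulation panels + auto components + lab equipment: 6410 revenue at 27 m³.
Below 27 m³ the best achievable stays under 6260.

27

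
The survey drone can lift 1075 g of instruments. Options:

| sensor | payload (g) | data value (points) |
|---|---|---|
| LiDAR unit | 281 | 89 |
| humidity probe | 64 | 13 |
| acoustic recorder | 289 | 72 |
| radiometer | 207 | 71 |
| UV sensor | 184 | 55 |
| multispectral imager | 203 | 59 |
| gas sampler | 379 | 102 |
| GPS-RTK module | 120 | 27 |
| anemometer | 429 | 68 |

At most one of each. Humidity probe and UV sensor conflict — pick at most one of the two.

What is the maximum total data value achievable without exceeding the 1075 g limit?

321

Density check — radiometer 0.34, LiDAR unit 0.32, UV sensor 0.30 are the best per g.
Best packing: LiDAR unit + radiometer + multispectral imager + gas sampler — 1070 g, 321 total.
The closest alternative, LiDAR unit + radiometer + UV sensor + gas sampler, reaches only 317.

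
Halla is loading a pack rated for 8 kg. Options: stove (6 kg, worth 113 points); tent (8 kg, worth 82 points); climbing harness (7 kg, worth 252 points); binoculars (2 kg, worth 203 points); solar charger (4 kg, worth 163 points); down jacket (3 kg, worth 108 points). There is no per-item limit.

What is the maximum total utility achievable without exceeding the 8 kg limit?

812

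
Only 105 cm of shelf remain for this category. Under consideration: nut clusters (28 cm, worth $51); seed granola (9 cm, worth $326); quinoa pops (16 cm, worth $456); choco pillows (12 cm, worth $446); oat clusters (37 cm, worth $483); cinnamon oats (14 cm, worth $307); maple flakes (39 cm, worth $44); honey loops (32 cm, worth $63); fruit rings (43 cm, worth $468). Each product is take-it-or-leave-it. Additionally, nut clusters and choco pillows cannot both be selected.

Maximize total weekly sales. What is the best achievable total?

2018

By weekly sales per cm: choco pillows 37.17, seed granola 36.22, quinoa pops 28.50, cinnamon oats 21.93 lead.
The ratio ordering already packs tightly: seed granola + quinoa pops + choco pillows + oat clusters + cinnamon oats, 88 cm, 2018.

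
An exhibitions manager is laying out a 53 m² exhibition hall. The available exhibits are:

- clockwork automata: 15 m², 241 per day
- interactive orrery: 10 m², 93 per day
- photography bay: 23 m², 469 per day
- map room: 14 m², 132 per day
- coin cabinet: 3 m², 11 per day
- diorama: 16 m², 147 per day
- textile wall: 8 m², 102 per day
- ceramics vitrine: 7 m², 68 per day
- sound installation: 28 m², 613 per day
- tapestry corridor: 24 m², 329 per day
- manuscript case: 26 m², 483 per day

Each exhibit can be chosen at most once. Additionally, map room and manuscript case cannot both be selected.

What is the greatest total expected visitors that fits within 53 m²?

1082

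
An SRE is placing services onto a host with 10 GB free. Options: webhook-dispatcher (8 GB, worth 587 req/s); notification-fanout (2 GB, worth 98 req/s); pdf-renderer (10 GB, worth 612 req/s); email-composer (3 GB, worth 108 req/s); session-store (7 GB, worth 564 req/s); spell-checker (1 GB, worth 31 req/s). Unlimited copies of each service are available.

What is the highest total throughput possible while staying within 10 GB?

693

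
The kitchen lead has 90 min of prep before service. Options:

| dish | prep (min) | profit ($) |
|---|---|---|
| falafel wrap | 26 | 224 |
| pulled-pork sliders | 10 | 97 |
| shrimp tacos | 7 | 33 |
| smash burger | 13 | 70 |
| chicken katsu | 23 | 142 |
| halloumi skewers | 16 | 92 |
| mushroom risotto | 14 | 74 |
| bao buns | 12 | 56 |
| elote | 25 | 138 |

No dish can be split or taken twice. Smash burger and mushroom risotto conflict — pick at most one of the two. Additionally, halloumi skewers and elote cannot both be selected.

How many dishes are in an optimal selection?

5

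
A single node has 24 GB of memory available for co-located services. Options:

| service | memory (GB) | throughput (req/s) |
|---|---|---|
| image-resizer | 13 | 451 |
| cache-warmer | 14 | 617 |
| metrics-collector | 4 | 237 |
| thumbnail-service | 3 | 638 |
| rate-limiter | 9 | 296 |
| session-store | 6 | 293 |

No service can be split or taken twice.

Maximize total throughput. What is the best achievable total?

A density-first pass picks metrics-collector + thumbnail-service + rate-limiter + session-store — 1464 at 22 GB.
The 13 GB tied up in metrics-collector and rate-limiter is better spent on cache-warmer — total rises to 1548 (23 GB).
Next best is cache-warmer + metrics-collector + thumbnail-service at 1492 (21 GB) — short by 56.

1548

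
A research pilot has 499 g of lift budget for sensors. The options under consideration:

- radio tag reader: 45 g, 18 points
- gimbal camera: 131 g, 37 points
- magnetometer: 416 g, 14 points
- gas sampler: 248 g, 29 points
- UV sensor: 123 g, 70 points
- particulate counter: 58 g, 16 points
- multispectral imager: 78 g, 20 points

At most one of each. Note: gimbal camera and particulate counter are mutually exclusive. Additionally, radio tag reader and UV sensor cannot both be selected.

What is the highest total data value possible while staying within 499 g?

127

Ranking by ratio (data value/g): UV sensor 0.57, radio tag reader 0.40, gimbal camera 0.28.
Taking gimbal camera + UV sensor + multispectral imager: 332 g used, 127 in data value.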